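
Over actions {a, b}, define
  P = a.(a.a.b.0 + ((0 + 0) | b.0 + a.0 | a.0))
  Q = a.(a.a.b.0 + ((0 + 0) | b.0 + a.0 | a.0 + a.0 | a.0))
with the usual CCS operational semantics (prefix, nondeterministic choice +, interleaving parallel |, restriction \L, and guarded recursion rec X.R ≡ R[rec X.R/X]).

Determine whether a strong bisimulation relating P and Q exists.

LTS(P): 9 reachable states
  u0 = a.(a.a.b.0 + ((0 + 0) | b.0 + a.0 | a.0)) ⊢ --a--▸ u1
  u1 = a.a.b.0 + ((0 + 0) | b.0 + a.0 | a.0) ⊢ --a--▸ u2, --a--▸ u3, --a--▸ u4, --b--▸ u5
  u2 = 0 | a.0 ⊢ --a--▸ u6
  u3 = a.0 | 0 ⊢ --a--▸ u6
  u4 = a.b.0 ⊢ --a--▸ u7
  u5 = (0 + 0) | 0 ⊢ ∅
  u6 = 0 | 0 ⊢ ∅
  u7 = b.0 ⊢ --b--▸ u8
  u8 = 0 ⊢ ∅
LTS(Q): 9 reachable states
  v0 = a.(a.a.b.0 + ((0 + 0) | b.0 + a.0 | a.0 + a.0 | a.0)) ⊢ --a--▸ v1
  v1 = a.a.b.0 + ((0 + 0) | b.0 + a.0 | a.0 + a.0 | a.0) ⊢ --a--▸ v2, --a--▸ v3, --a--▸ v4, --b--▸ v5
  v2 = 0 | a.0 ⊢ --a--▸ v6
  v3 = a.0 | 0 ⊢ --a--▸ v6
  v4 = a.b.0 ⊢ --a--▸ v7
  v5 = (0 + 0) | 0 ⊢ ∅
  v6 = 0 | 0 ⊢ ∅
  v7 = b.0 ⊢ --b--▸ v8
  v8 = 0 ⊢ ∅
Partition-refinement fixed point:
  B0 = {u0, v0}
  B1 = {u1, v1}
  B2 = {u4, v4}
  B3 = {u7, v7}
  B4 = {u5, u6, u8, v5, v6, v8}
  B5 = {u2, u3, v2, v3}
u0 ∈ B0, v0 ∈ B0 → same block

P ~ Q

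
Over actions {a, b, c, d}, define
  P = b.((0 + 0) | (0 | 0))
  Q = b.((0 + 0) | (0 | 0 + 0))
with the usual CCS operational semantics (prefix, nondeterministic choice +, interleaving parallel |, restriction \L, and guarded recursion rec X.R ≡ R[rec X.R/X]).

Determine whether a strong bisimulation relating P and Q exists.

bisimilar

Reachable graph of P (2 states):
  s0 = b.((0 + 0) | (0 | 0)) | =b=> s1
  s1 = (0 + 0) | (0 | 0) | deadlocked
Reachable graph of Q (2 states):
  t0 = b.((0 + 0) | (0 | 0 + 0)) | =b=> t1
  t1 = (0 + 0) | (0 | 0 + 0) | deadlocked
Partition-refinement fixed point:
  B0 = {s0, t0}
  B1 = {s1, t1}
s0 ∈ B0, t0 ∈ B0 → same block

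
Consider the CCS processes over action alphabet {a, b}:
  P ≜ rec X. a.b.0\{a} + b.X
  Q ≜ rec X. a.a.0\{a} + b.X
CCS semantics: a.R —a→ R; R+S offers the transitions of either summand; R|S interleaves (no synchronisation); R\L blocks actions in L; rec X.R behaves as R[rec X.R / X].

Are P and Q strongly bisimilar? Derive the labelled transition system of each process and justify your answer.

not bisimilar

LTS(P): 3 reachable states
  m0 = rec X. a.b.0\{a} + b.X | -a-> m1, -b-> m0
  m1 = b.0\{a} | -b-> m2
  m2 = 0\{a} | stopped
LTS(Q): 3 reachable states
  n0 = rec X. a.a.0\{a} + b.X | -a-> n1, -b-> n0
  n1 = a.0\{a} | -a-> n2
  n2 = 0\{a} | stopped
Coarsest stable partition (strong bisimilarity classes):
  B0 = {m0}
  B1 = {m1}
  B2 = {m2, n2}
  B3 = {n0}
  B4 = {n1}
m0 ∈ B0, n0 ∈ B3 → different blocks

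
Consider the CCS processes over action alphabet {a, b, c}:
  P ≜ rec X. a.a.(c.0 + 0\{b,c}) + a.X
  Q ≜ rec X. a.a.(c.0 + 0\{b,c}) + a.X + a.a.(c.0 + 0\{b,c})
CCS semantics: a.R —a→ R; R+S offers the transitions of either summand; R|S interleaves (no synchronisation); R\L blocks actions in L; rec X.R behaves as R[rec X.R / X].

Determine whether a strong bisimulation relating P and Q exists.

Reachable graph of P (4 states):
  s0 = rec X. a.a.(c.0 + 0\{b,c}) + a.X :: --a--▸ s0, --a--▸ s1
  s1 = a.(c.0 + 0\{b,c}) :: --a--▸ s2
  s2 = c.0 + 0\{b,c} :: --c--▸ s3
  s3 = 0 :: ·
Reachable graph of Q (4 states):
  t0 = rec X. a.a.(c.0 + 0\{b,c}) + a.X + a.a.(c.0 + 0\{b,c}) :: --a--▸ t0, --a--▸ t1
  t1 = a.(c.0 + 0\{b,c}) :: --a--▸ t2
  t2 = c.0 + 0\{b,c} :: --c--▸ t3
  t3 = 0 :: ·
Bisimilarity quotient blocks:
  B0 = {s0, t0}
  B1 = {s1, t1}
  B2 = {s2, t2}
  B3 = {s3, t3}
s0 ∈ B0, t0 ∈ B0 → same block

bisimilar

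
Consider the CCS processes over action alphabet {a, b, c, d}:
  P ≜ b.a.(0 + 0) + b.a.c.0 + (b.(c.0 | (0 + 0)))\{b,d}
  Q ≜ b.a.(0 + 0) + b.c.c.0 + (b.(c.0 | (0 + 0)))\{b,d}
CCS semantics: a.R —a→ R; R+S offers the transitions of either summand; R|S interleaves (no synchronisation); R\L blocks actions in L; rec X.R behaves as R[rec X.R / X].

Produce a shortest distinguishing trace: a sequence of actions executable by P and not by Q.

LTS(P): 6 reachable states
  u0 = b.a.(0 + 0) + b.a.c.0 + (b.(c.0 | (0 + 0)))\{b,d} ⊢ —b→ u1, —b→ u2
  u1 = a.(0 + 0) ⊢ —a→ u3
  u2 = a.c.0 ⊢ —a→ u4
  u3 = 0 + 0 ⊢ (no moves)
  u4 = c.0 ⊢ —c→ u5
  u5 = 0 ⊢ (no moves)
LTS(Q): 6 reachable states
  v0 = b.a.(0 + 0) + b.c.c.0 + (b.(c.0 | (0 + 0)))\{b,d} ⊢ —b→ v1, —b→ v2
  v1 = a.(0 + 0) ⊢ —a→ v3
  v2 = c.c.0 ⊢ —c→ v4
  v3 = 0 + 0 ⊢ (no moves)
  v4 = c.0 ⊢ —c→ v5
  v5 = 0 ⊢ (no moves)
Run σ = ⟨bac⟩ on P: start {u0}
  [1] b ⇒ {u1, u2}
  [2] a ⇒ {u3, u4}
  [3] c ⇒ {u5}
  ✓ P
Run σ = ⟨bac⟩ on Q: start {v0}
  [1] b ⇒ {v1, v2}
  [2] a ⇒ {v3}
  [3] c ⇒ ∅ (Q stuck)

bac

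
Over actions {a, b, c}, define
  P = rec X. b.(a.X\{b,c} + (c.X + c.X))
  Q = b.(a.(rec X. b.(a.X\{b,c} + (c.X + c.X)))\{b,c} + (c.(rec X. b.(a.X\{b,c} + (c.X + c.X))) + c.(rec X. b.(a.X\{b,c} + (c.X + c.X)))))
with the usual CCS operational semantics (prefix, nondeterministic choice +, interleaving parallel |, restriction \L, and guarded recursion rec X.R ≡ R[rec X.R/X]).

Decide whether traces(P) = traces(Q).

traces(P) = traces(Q)

P's transition system — 3 states:
  p0 = rec X. b.(a.X\{b,c} + (c.X + c.X)) :: =b=> p1
  p1 = a.(rec X. b.(a.X\{b,c} + (c.X + c.X)))\{b,c} + (c.(rec X. b.(a.X\{b,c} + (c.X + c.X))) + c.(rec X. b.(a.X\{b,c} + (c.X + c.X)))) :: =a=> p2, =c=> p0
  p2 = (rec X. b.(a.X\{b,c} + (c.X + c.X)))\{b,c} :: deadlocked
Q's transition system — 4 states:
  q0 = b.(a.(rec X. b.(a.X\{b,c} + (c.X + c.X)))\{b,c} + (c.(rec X. b.(a.X\{b,c} + (c.X + c.X))) + c.(rec X. b.(a.X\{b,c} + (c.X + c.X))))) :: =b=> q1
  q1 = a.(rec X. b.(a.X\{b,c} + (c.X + c.X)))\{b,c} + (c.(rec X. b.(a.X\{b,c} + (c.X + c.X))) + c.(rec X. b.(a.X\{b,c} + (c.X + c.X)))) :: =a=> q2, =c=> q3
  q2 = (rec X. b.(a.X\{b,c} + (c.X + c.X)))\{b,c} :: deadlocked
  q3 = rec X. b.(a.X\{b,c} + (c.X + c.X)) :: =b=> q1
Bisimilarity quotient blocks:
  B0 = {p0, q0, q3}
  B1 = {p1, q1}
  B2 = {p2, q2}
p0 ∈ B0, q0 ∈ B0 → same block
Bisimilar ⇒ trace-equivalent.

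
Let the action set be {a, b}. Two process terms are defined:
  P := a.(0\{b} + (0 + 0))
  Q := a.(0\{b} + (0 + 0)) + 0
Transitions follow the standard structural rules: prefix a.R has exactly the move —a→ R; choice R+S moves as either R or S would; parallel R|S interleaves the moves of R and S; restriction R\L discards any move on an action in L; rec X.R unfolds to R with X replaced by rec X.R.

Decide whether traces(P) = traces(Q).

P's transition system — 2 states:
  s0 = a.(0\{b} + (0 + 0)) ⊢ ··a··> s1
  s1 = 0\{b} + (0 + 0) ⊢ stopped
Q's transition system — 2 states:
  t0 = a.(0\{b} + (0 + 0)) + 0 ⊢ ··a··> t1
  t1 = 0\{b} + (0 + 0) ⊢ stopped
Partition-refinement fixed point:
  B0 = {s0, t0}
  B1 = {s1, t1}
s0 ∈ B0, t0 ∈ B0 → same block
Bisimilar ⇒ trace-equivalent.

trace-equivalent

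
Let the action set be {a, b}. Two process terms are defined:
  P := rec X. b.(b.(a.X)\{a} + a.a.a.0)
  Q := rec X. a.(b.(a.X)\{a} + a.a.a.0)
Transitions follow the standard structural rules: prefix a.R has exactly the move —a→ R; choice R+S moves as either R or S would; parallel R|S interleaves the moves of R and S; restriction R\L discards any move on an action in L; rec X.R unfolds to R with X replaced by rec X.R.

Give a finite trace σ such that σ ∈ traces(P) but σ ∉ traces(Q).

Reachable graph of P (6 states):
  u0 = rec X. b.(b.(a.X)\{a} + a.a.a.0) | —b→ u1
  u1 = b.(a.(rec X. b.(b.(a.X)\{a} + a.a.a.0)))\{a} + a.a.a.0 | —a→ u2, —b→ u3
  u2 = a.a.0 | —a→ u4
  u3 = (a.(rec X. b.(b.(a.X)\{a} + a.a.a.0)))\{a} | ∅
  u4 = a.0 | —a→ u5
  u5 = 0 | ∅
Reachable graph of Q (6 states):
  v0 = rec X. a.(b.(a.X)\{a} + a.a.a.0) | —a→ v1
  v1 = b.(a.(rec X. a.(b.(a.X)\{a} + a.a.a.0)))\{a} + a.a.a.0 | —a→ v2, —b→ v3
  v2 = a.a.0 | —a→ v4
  v3 = (a.(rec X. a.(b.(a.X)\{a} + a.a.a.0)))\{a} | ∅
  v4 = a.0 | —a→ v5
  v5 = 0 | ∅
Run σ = ⟨b⟩ on P: start {u0}
  [1] b ⇒ {u1}
  P completes σ.
Run σ = ⟨b⟩ on Q: start {v0}
  [1] b ⇒ ∅  — Q cannot continue

b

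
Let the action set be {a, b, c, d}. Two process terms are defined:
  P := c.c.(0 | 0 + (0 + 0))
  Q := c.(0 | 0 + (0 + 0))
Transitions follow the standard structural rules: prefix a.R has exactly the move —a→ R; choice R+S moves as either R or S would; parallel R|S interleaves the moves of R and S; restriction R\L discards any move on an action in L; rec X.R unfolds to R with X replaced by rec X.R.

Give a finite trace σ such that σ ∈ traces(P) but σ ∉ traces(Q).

Reachable graph of P (3 states):
  u0 = c.c.(0 | 0 + (0 + 0)) → ··c··> u1
  u1 = c.(0 | 0 + (0 + 0)) → ··c··> u2
  u2 = 0 | 0 + (0 + 0) → ∅
Reachable graph of Q (2 states):
  v0 = c.(0 | 0 + (0 + 0)) → ··c··> v1
  v1 = 0 | 0 + (0 + 0) → ∅
Executing cc from P (initial set {u0}):
  step 1 (c): {u1}
  step 2 (c): {u2}
  ✓ P
Executing cc from Q (initial set {v0}):
  step 1 (c): {v1}
  step 2 (c): ∅ (Q stuck)

cc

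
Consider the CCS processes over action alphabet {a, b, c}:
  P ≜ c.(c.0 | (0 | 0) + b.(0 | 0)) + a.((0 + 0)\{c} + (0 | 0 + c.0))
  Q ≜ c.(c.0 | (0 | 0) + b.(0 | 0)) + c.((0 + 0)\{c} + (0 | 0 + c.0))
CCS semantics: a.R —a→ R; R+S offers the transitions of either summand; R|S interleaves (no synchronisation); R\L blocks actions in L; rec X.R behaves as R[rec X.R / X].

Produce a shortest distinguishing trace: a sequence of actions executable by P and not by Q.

P's transition system — 6 states:
  p0 = c.(c.0 | (0 | 0) + b.(0 | 0)) + a.((0 + 0)\{c} + (0 | 0 + c.0)) has moves —a→ p1, —c→ p2
  p1 = (0 + 0)\{c} + (0 | 0 + c.0) has moves —c→ p3
  p2 = c.0 | (0 | 0) + b.(0 | 0) has moves —b→ p4, —c→ p5
  p3 = 0 has moves ∅
  p4 = 0 | 0 has moves ∅
  p5 = 0 | (0 | 0) has moves ∅
Q's transition system — 6 states:
  q0 = c.(c.0 | (0 | 0) + b.(0 | 0)) + c.((0 + 0)\{c} + (0 | 0 + c.0)) has moves —c→ q1, —c→ q2
  q1 = (0 + 0)\{c} + (0 | 0 + c.0) has moves —c→ q3
  q2 = c.0 | (0 | 0) + b.(0 | 0) has moves —b→ q4, —c→ q5
  q3 = 0 has moves ∅
  q4 = 0 | 0 has moves ∅
  q5 = 0 | (0 | 0) has moves ∅
Trace ⟨a⟩ through P, begin at {p0}:
  step 1 (a): {p1}
  — P admits the full trace.
Trace ⟨a⟩ through Q, begin at {q0}:
  step 1 (a): no successor for Q

a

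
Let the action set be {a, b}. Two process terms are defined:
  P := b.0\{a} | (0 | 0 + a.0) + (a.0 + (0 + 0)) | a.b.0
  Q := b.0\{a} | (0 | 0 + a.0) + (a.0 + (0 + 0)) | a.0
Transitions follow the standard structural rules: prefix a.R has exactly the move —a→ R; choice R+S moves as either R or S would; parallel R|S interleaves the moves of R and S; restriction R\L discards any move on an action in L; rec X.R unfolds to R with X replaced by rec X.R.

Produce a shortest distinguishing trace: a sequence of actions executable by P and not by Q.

P's transition system — 9 states:
  s0 = b.0\{a} | (0 | 0 + a.0) + (a.0 + (0 + 0)) | a.b.0 | --a--▸ s1, --a--▸ s2, --a--▸ s3, --b--▸ s4
  s1 = (a.0 + (0 + 0)) | b.0 | --a--▸ s5, --b--▸ s6
  s2 = 0 | a.b.0 | --a--▸ s5
  s3 = b.0\{a} | 0 | --b--▸ s7
  s4 = 0\{a} | (0 | 0 + a.0) | --a--▸ s7
  s5 = 0 | b.0 | --b--▸ s8
  s6 = (a.0 + (0 + 0)) | 0 | --a--▸ s8
  s7 = 0\{a} | 0 | (no moves)
  s8 = 0 | 0 | (no moves)
Q's transition system — 7 states:
  t0 = b.0\{a} | (0 | 0 + a.0) + (a.0 + (0 + 0)) | a.0 | --a--▸ t1, --a--▸ t2, --a--▸ t3, --b--▸ t4
  t1 = (a.0 + (0 + 0)) | 0 | --a--▸ t5
  t2 = 0 | a.0 | --a--▸ t5
  t3 = b.0\{a} | 0 | --b--▸ t6
  t4 = 0\{a} | (0 | 0 + a.0) | --a--▸ t6
  t5 = 0 | 0 | (no moves)
  t6 = 0\{a} | 0 | (no moves)
Trace ⟨aab⟩ through P, begin at {s0}:
  after a @ step 1: {s1, s2, s3}
  after a @ step 2: {s5}
  after b @ step 3: {s8}
  P completes σ.
Trace ⟨aab⟩ through Q, begin at {t0}:
  after a @ step 1: {t1, t2, t3}
  after a @ step 2: {t5}
  after b @ step 3: ∅  — Q cannot continue

aab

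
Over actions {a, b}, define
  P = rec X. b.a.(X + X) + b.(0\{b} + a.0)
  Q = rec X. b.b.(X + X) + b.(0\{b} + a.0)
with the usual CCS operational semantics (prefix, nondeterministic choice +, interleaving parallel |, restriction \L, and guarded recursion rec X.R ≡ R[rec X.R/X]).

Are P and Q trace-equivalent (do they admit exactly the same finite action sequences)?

P's transition system — 5 states:
  s0 = rec X. b.a.(X + X) + b.(0\{b} + a.0) → —b→ s1, —b→ s2
  s1 = 0\{b} + a.0 → —a→ s3
  s2 = a.((rec X. b.a.(X + X) + b.(0\{b} + a.0)) + (rec X. b.a.(X + X) + b.(0\{b} + a.0))) → —a→ s4
  s3 = 0 → ·
  s4 = (rec X. b.a.(X + X) + b.(0\{b} + a.0)) + (rec X. b.a.(X + X) + b.(0\{b} + a.0)) → —b→ s1, —b→ s2
Q's transition system — 5 states:
  t0 = rec X. b.b.(X + X) + b.(0\{b} + a.0) → —b→ t1, —b→ t2
  t1 = 0\{b} + a.0 → —a→ t3
  t2 = b.((rec X. b.b.(X + X) + b.(0\{b} + a.0)) + (rec X. b.b.(X + X) + b.(0\{b} + a.0))) → —b→ t4
  t3 = 0 → ·
  t4 = (rec X. b.b.(X + X) + b.(0\{b} + a.0)) + (rec X. b.b.(X + X) + b.(0\{b} + a.0)) → —b→ t1, —b→ t2
Executing bab from P (initial set {s0}):
  step 1 (b): {s1, s2}
  step 2 (a): {s3, s4}
  step 3 (b): {s1, s2}
  ✓ P
Executing bab from Q (initial set {t0}):
  step 1 (b): {t1, t2}
  step 2 (a): {t3}
  step 3 (b): no successor for Q

trace-distinct — witness ⟨bab⟩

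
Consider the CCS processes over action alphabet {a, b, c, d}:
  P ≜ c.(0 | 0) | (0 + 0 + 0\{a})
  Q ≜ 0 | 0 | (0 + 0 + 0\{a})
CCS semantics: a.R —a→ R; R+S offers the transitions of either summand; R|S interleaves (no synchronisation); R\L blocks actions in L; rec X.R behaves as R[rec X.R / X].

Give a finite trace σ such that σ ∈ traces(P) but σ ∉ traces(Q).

c

P's transition system — 2 states:
  p0 = c.(0 | 0) | (0 + 0 + 0\{a}) :: =c=> p1
  p1 = 0 | 0 | (0 + 0 + 0\{a}) :: deadlocked
Q's transition system — 1 states:
  q0 = 0 | 0 | (0 + 0 + 0\{a}) :: deadlocked
Trace ⟨c⟩ through P, begin at {p0}:
  [1] c ⇒ {p1}
  P completes σ.
Trace ⟨c⟩ through Q, begin at {q0}:
  [1] c ⇒ ∅ (Q stuck)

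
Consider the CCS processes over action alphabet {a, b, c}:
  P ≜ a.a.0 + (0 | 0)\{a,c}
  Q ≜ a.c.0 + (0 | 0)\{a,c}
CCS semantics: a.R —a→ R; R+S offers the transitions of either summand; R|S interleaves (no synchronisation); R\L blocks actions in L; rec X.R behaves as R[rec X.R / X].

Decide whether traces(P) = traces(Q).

NO — witness ⟨aa⟩

LTS(P): 3 reachable states
  s0 = a.a.0 + (0 | 0)\{a,c} has moves =a=> s1
  s1 = a.0 has moves =a=> s2
  s2 = 0 has moves ·
LTS(Q): 3 reachable states
  t0 = a.c.0 + (0 | 0)\{a,c} has moves =a=> t1
  t1 = c.0 has moves =c=> t2
  t2 = 0 has moves ·
Trace ⟨aa⟩ through P, begin at {s0}:
  step 1 (a): {s1}
  step 2 (a): {s2}
  — P admits the full trace.
Trace ⟨aa⟩ through Q, begin at {t0}:
  step 1 (a): {t1}
  step 2 (a): ∅  — Q cannot continue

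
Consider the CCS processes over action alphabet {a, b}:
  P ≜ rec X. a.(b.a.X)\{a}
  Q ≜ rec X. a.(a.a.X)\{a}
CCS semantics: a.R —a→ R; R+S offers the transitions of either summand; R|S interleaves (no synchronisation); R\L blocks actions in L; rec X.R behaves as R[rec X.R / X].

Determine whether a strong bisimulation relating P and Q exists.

not bisimilar

P's transition system — 3 states:
  p0 = rec X. a.(b.a.X)\{a} :: =a=> p1
  p1 = (b.a.(rec X. a.(b.a.X)\{a}))\{a} :: =b=> p2
  p2 = (a.(rec X. a.(b.a.X)\{a}))\{a} :: (no moves)
Q's transition system — 2 states:
  q0 = rec X. a.(a.a.X)\{a} :: =a=> q1
  q1 = (a.a.(rec X. a.(a.a.X)\{a}))\{a} :: (no moves)
Coarsest stable partition (strong bisimilarity classes):
  B0 = {p0}
  B1 = {p1}
  B2 = {p2, q1}
  B3 = {q0}
p0 ∈ B0, q0 ∈ B3 → different blocks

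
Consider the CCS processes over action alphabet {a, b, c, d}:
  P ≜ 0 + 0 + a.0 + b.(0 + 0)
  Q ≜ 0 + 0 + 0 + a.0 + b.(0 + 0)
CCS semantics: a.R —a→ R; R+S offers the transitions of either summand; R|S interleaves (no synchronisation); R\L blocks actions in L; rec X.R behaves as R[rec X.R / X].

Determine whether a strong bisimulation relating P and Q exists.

YES

Reachable graph of P (3 states):
  u0 = 0 + 0 + a.0 + b.(0 + 0) ⊢ ··a··> u1, ··b··> u2
  u1 = 0 ⊢ deadlocked
  u2 = 0 + 0 ⊢ deadlocked
Reachable graph of Q (3 states):
  v0 = 0 + 0 + 0 + a.0 + b.(0 + 0) ⊢ ··a··> v1, ··b··> v2
  v1 = 0 ⊢ deadlocked
  v2 = 0 + 0 ⊢ deadlocked
Bisimilarity quotient blocks:
  B0 = {u0, v0}
  B1 = {u1, u2, v1, v2}
u0 ∈ B0, v0 ∈ B0 → same block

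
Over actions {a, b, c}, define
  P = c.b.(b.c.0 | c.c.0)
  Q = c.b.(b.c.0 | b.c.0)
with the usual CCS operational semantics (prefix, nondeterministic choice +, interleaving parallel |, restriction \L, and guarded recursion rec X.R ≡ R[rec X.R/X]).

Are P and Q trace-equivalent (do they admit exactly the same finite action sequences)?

LTS(P): 11 reachable states
  s0 = c.b.(b.c.0 | c.c.0) ⊢ =c=> s1
  s1 = b.(b.c.0 | c.c.0) ⊢ =b=> s2
  s2 = b.c.0 | c.c.0 ⊢ =b=> s3, =c=> s4
  s3 = c.0 | c.c.0 ⊢ =c=> s5, =c=> s6
  s4 = b.c.0 | c.0 ⊢ =b=> s6, =c=> s7
  s5 = 0 | c.c.0 ⊢ =c=> s8
  s6 = c.0 | c.0 ⊢ =c=> s8, =c=> s9
  s7 = b.c.0 | 0 ⊢ =b=> s9
  s8 = 0 | c.0 ⊢ =c=> s10
  s9 = c.0 | 0 ⊢ =c=> s10
  s10 = 0 | 0 ⊢ ·
LTS(Q): 11 reachable states
  t0 = c.b.(b.c.0 | b.c.0) ⊢ =c=> t1
  t1 = b.(b.c.0 | b.c.0) ⊢ =b=> t2
  t2 = b.c.0 | b.c.0 ⊢ =b=> t3, =b=> t4
  t3 = b.c.0 | c.0 ⊢ =b=> t5, =c=> t6
  t4 = c.0 | b.c.0 ⊢ =b=> t5, =c=> t7
  t5 = c.0 | c.0 ⊢ =c=> t8, =c=> t9
  t6 = b.c.0 | 0 ⊢ =b=> t9
  t7 = 0 | b.c.0 ⊢ =b=> t8
  t8 = 0 | c.0 ⊢ =c=> t10
  t9 = c.0 | 0 ⊢ =c=> t10
  t10 = 0 | 0 ⊢ ·
Run σ = ⟨cbc⟩ on P: start {s0}
  after c @ step 1: {s1}
  after b @ step 2: {s2}
  after c @ step 3: {s4}
  — P admits the full trace.
Run σ = ⟨cbc⟩ on Q: start {t0}
  after c @ step 1: {t1}
  after b @ step 2: {t2}
  after c @ step 3: ∅ (Q stuck)

NO — witness ⟨cbc⟩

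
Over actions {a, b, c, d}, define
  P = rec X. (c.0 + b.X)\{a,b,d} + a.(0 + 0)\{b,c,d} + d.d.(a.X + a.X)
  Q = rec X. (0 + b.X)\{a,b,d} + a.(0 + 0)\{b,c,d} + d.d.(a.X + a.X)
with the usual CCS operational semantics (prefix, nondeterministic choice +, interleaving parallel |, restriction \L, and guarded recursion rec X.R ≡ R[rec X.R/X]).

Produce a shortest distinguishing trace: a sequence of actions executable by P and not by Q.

c

P's transition system — 5 states:
  u0 = rec X. (c.0 + b.X)\{a,b,d} + a.(0 + 0)\{b,c,d} + d.d.(a.X + a.X) → =a=> u1, =c=> u2, =d=> u3
  u1 = (0 + 0)\{b,c,d} → ∅
  u2 = 0\{a,b,d} → ∅
  u3 = d.(a.(rec X. (c.0 + b.X)\{a,b,d} + a.(0 + 0)\{b,c,d} + d.d.(a.X + a.X)) + a.(rec X. (c.0 + b.X)\{a,b,d} + a.(0 + 0)\{b,c,d} + d.d.(a.X + a.X))) → =d=> u4
  u4 = a.(rec X. (c.0 + b.X)\{a,b,d} + a.(0 + 0)\{b,c,d} + d.d.(a.X + a.X)) + a.(rec X. (c.0 + b.X)\{a,b,d} + a.(0 + 0)\{b,c,d} + d.d.(a.X + a.X)) → =a=> u0
Q's transition system — 4 states:
  v0 = rec X. (0 + b.X)\{a,b,d} + a.(0 + 0)\{b,c,d} + d.d.(a.X + a.X) → =a=> v1, =d=> v2
  v1 = (0 + 0)\{b,c,d} → ∅
  v2 = d.(a.(rec X. (0 + b.X)\{a,b,d} + a.(0 + 0)\{b,c,d} + d.d.(a.X + a.X)) + a.(rec X. (0 + b.X)\{a,b,d} + a.(0 + 0)\{b,c,d} + d.d.(a.X + a.X))) → =d=> v3
  v3 = a.(rec X. (0 + b.X)\{a,b,d} + a.(0 + 0)\{b,c,d} + d.d.(a.X + a.X)) + a.(rec X. (0 + b.X)\{a,b,d} + a.(0 + 0)\{b,c,d} + d.d.(a.X + a.X)) → =a=> v0
Trace ⟨c⟩ through P, begin at {u0}:
  step 1 (c): {u2}
  — P admits the full trace.
Trace ⟨c⟩ through Q, begin at {v0}:
  step 1 (c): no successor for Q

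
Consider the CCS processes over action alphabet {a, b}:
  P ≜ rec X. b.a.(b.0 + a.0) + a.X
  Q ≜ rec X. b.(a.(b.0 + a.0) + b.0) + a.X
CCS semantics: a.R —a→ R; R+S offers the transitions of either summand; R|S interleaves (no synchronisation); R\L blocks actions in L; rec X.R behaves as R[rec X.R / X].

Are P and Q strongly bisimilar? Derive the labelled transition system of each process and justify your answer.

not bisimilar

LTS(P): 4 reachable states
  s0 = rec X. b.a.(b.0 + a.0) + a.X → =a=> s0, =b=> s1
  s1 = a.(b.0 + a.0) → =a=> s2
  s2 = b.0 + a.0 → =a=> s3, =b=> s3
  s3 = 0 → stopped
LTS(Q): 4 reachable states
  t0 = rec X. b.(a.(b.0 + a.0) + b.0) + a.X → =a=> t0, =b=> t1
  t1 = a.(b.0 + a.0) + b.0 → =a=> t2, =b=> t3
  t2 = b.0 + a.0 → =a=> t3, =b=> t3
  t3 = 0 → stopped
Partition-refinement fixed point:
  B0 = {s0}
  B1 = {s1}
  B2 = {s2, t2}
  B3 = {s3, t3}
  B4 = {t0}
  B5 = {t1}
s0 ∈ B0, t0 ∈ B4 → different blocks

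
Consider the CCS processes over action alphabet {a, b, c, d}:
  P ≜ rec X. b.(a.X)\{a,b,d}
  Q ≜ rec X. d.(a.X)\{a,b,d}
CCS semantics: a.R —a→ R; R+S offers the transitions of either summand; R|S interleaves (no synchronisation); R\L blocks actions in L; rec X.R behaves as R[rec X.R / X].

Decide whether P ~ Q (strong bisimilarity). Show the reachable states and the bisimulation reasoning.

LTS(P): 2 reachable states
  s0 = rec X. b.(a.X)\{a,b,d} | =b=> s1
  s1 = (a.(rec X. b.(a.X)\{a,b,d}))\{a,b,d} | ∅
LTS(Q): 2 reachable states
  t0 = rec X. d.(a.X)\{a,b,d} | =d=> t1
  t1 = (a.(rec X. d.(a.X)\{a,b,d}))\{a,b,d} | ∅
Partition-refinement fixed point:
  B0 = {s0}
  B1 = {s1, t1}
  B2 = {t0}
s0 ∈ B0, t0 ∈ B2 → different blocks

NO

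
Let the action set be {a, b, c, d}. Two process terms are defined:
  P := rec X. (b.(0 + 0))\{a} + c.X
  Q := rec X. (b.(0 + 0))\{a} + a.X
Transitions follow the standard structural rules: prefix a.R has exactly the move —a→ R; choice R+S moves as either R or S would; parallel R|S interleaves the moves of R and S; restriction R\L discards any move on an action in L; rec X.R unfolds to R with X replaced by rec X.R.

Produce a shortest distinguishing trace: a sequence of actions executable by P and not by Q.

c

Reachable graph of P (2 states):
  p0 = rec X. (b.(0 + 0))\{a} + c.X :: —b→ p1, —c→ p0
  p1 = (0 + 0)\{a} :: ·
Reachable graph of Q (2 states):
  q0 = rec X. (b.(0 + 0))\{a} + a.X :: —a→ q0, —b→ q1
  q1 = (0 + 0)\{a} :: ·
Trace ⟨c⟩ through P, begin at {p0}:
  step 1 (c): {p0}
  — P admits the full trace.
Trace ⟨c⟩ through Q, begin at {q0}:
  step 1 (c): ∅  — Q cannot continue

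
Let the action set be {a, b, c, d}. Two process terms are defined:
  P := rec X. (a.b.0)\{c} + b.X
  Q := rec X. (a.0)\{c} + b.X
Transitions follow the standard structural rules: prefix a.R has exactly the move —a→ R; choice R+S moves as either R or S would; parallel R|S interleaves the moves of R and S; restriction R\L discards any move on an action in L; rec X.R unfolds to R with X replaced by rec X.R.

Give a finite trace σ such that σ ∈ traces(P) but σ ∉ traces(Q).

ab

LTS(P): 3 reachable states
  u0 = rec X. (a.b.0)\{c} + b.X ⊢ -a-> u1, -b-> u0
  u1 = (b.0)\{c} ⊢ -b-> u2
  u2 = 0\{c} ⊢ ∅
LTS(Q): 2 reachable states
  v0 = rec X. (a.0)\{c} + b.X ⊢ -a-> v1, -b-> v0
  v1 = 0\{c} ⊢ ∅
Run σ = ⟨ab⟩ on P: start {u0}
  [1] a ⇒ {u1}
  [2] b ⇒ {u2}
  P completes σ.
Run σ = ⟨ab⟩ on Q: start {v0}
  [1] a ⇒ {v1}
  [2] b ⇒ ∅ (Q stuck)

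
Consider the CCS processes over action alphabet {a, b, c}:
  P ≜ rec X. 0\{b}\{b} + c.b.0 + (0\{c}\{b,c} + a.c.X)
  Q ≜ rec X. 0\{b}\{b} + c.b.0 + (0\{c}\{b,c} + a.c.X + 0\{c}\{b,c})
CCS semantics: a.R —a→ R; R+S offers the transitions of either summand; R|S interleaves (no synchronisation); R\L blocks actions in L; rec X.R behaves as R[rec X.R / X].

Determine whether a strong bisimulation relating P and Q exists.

P ~ Q

LTS(P): 4 reachable states
  s0 = rec X. 0\{b}\{b} + c.b.0 + (0\{c}\{b,c} + a.c.X) ⊢ ··a··> s1, ··c··> s2
  s1 = c.(rec X. 0\{b}\{b} + c.b.0 + (0\{c}\{b,c} + a.c.X)) ⊢ ··c··> s0
  s2 = b.0 ⊢ ··b··> s3
  s3 = 0 ⊢ (no moves)
LTS(Q): 4 reachable states
  t0 = rec X. 0\{b}\{b} + c.b.0 + (0\{c}\{b,c} + a.c.X + 0\{c}\{b,c}) ⊢ ··a··> t1, ··c··> t2
  t1 = c.(rec X. 0\{b}\{b} + c.b.0 + (0\{c}\{b,c} + a.c.X + 0\{c}\{b,c})) ⊢ ··c··> t0
  t2 = b.0 ⊢ ··b··> t3
  t3 = 0 ⊢ (no moves)
Coarsest stable partition (strong bisimilarity classes):
  B0 = {s0, t0}
  B1 = {s1, t1}
  B2 = {s2, t2}
  B3 = {s3, t3}
s0 ∈ B0, t0 ∈ B0 → same block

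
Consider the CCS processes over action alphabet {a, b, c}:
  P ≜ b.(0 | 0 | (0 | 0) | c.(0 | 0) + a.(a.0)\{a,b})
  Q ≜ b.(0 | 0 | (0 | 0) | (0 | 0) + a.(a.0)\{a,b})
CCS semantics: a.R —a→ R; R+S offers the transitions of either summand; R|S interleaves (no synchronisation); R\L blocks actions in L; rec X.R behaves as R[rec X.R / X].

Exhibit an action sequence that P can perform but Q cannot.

P's transition system — 4 states:
  u0 = b.(0 | 0 | (0 | 0) | c.(0 | 0) + a.(a.0)\{a,b}) | --b--▸ u1
  u1 = 0 | 0 | (0 | 0) | c.(0 | 0) + a.(a.0)\{a,b} | --a--▸ u2, --c--▸ u3
  u2 = (a.0)\{a,b} | stopped
  u3 = 0 | 0 | (0 | 0) | (0 | 0) | stopped
Q's transition system — 3 states:
  v0 = b.(0 | 0 | (0 | 0) | (0 | 0) + a.(a.0)\{a,b}) | --b--▸ v1
  v1 = 0 | 0 | (0 | 0) | (0 | 0) + a.(a.0)\{a,b} | --a--▸ v2
  v2 = (a.0)\{a,b} | stopped
Trace ⟨bc⟩ through P, begin at {u0}:
  after b @ step 1: {u1}
  after c @ step 2: {u3}
  ✓ P
Trace ⟨bc⟩ through Q, begin at {v0}:
  after b @ step 1: {v1}
  after c @ step 2: ∅ (Q stuck)

bc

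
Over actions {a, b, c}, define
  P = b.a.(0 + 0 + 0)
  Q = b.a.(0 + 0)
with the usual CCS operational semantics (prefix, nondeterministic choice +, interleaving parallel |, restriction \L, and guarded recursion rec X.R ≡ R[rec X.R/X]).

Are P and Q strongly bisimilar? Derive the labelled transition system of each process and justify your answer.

bisimilar

P's transition system — 3 states:
  m0 = b.a.(0 + 0 + 0) | —b→ m1
  m1 = a.(0 + 0 + 0) | —a→ m2
  m2 = 0 + 0 + 0 | ·
Q's transition system — 3 states:
  n0 = b.a.(0 + 0) | —b→ n1
  n1 = a.(0 + 0) | —a→ n2
  n2 = 0 + 0 | ·
Partition-refinement fixed point:
  B0 = {m0, n0}
  B1 = {m1, n1}
  B2 = {m2, n2}
m0 ∈ B0, n0 ∈ B0 → same block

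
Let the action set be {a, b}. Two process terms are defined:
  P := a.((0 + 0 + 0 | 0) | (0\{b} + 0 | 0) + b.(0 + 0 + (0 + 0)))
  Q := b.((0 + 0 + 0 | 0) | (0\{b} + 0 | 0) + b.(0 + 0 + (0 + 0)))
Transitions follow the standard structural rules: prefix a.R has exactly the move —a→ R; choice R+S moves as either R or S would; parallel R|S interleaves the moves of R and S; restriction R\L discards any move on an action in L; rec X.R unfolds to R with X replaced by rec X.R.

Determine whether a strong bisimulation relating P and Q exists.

P ≁ Q

Reachable graph of P (3 states):
  u0 = a.((0 + 0 + 0 | 0) | (0\{b} + 0 | 0) + b.(0 + 0 + (0 + 0))) → —a→ u1
  u1 = (0 + 0 + 0 | 0) | (0\{b} + 0 | 0) + b.(0 + 0 + (0 + 0)) → —b→ u2
  u2 = 0 + 0 + (0 + 0) → stopped
Reachable graph of Q (3 states):
  v0 = b.((0 + 0 + 0 | 0) | (0\{b} + 0 | 0) + b.(0 + 0 + (0 + 0))) → —b→ v1
  v1 = (0 + 0 + 0 | 0) | (0\{b} + 0 | 0) + b.(0 + 0 + (0 + 0)) → —b→ v2
  v2 = 0 + 0 + (0 + 0) → stopped
Bisimilarity quotient blocks:
  B0 = {u0}
  B1 = {u1, v1}
  B2 = {u2, v2}
  B3 = {v0}
u0 ∈ B0, v0 ∈ B3 → different blocks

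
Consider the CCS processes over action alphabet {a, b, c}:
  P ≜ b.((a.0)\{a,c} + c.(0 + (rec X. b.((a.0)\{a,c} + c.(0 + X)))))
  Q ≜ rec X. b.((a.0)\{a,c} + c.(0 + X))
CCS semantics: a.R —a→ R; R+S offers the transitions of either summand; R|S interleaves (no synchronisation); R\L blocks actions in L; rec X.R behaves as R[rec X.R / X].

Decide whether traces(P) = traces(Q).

trace-equivalent

P's transition system — 3 states:
  s0 = b.((a.0)\{a,c} + c.(0 + (rec X. b.((a.0)\{a,c} + c.(0 + X))))) → ··b··> s1
  s1 = (a.0)\{a,c} + c.(0 + (rec X. b.((a.0)\{a,c} + c.(0 + X)))) → ··c··> s2
  s2 = 0 + (rec X. b.((a.0)\{a,c} + c.(0 + X))) → ··b··> s1
Q's transition system — 3 states:
  t0 = rec X. b.((a.0)\{a,c} + c.(0 + X)) → ··b··> t1
  t1 = (a.0)\{a,c} + c.(0 + (rec X. b.((a.0)\{a,c} + c.(0 + X)))) → ··c··> t2
  t2 = 0 + (rec X. b.((a.0)\{a,c} + c.(0 + X))) → ··b··> t1
Partition-refinement fixed point:
  B0 = {s0, s2, t0, t2}
  B1 = {s1, t1}
s0 ∈ B0, t0 ∈ B0 → same block
Bisimilar ⇒ trace-equivalent.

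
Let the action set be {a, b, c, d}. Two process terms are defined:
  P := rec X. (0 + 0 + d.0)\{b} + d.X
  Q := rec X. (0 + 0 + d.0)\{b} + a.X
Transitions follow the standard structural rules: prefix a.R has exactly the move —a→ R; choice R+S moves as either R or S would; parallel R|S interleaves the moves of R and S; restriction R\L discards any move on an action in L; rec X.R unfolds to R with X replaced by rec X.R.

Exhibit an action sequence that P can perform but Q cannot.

dd

Reachable graph of P (2 states):
  p0 = rec X. (0 + 0 + d.0)\{b} + d.X ⊢ --d--▸ p0, --d--▸ p1
  p1 = 0\{b} ⊢ deadlocked
Reachable graph of Q (2 states):
  q0 = rec X. (0 + 0 + d.0)\{b} + a.X ⊢ --a--▸ q0, --d--▸ q1
  q1 = 0\{b} ⊢ deadlocked
Executing dd from P (initial set {p0}):
  [1] d ⇒ {p0, p1}
  [2] d ⇒ {p0, p1}
  ✓ P
Executing dd from Q (initial set {q0}):
  [1] d ⇒ {q1}
  [2] d ⇒ ∅  — Q cannot continue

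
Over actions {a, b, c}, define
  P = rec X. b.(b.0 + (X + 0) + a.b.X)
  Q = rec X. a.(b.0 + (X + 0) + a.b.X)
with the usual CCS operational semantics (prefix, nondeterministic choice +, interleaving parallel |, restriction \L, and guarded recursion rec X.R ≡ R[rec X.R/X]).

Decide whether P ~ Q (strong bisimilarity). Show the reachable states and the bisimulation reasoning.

P's transition system — 4 states:
  u0 = rec X. b.(b.0 + (X + 0) + a.b.X) → -b-> u1
  u1 = b.0 + ((rec X. b.(b.0 + (X + 0) + a.b.X)) + 0) + a.b.(rec X. b.(b.0 + (X + 0) + a.b.X)) → -a-> u2, -b-> u1, -b-> u3
  u2 = b.(rec X. b.(b.0 + (X + 0) + a.b.X)) → -b-> u0
  u3 = 0 → deadlocked
Q's transition system — 4 states:
  v0 = rec X. a.(b.0 + (X + 0) + a.b.X) → -a-> v1
  v1 = b.0 + ((rec X. a.(b.0 + (X + 0) + a.b.X)) + 0) + a.b.(rec X. a.(b.0 + (X + 0) + a.b.X)) → -a-> v1, -a-> v2, -b-> v3
  v2 = b.(rec X. a.(b.0 + (X + 0) + a.b.X)) → -b-> v0
  v3 = 0 → deadlocked
Bisimilarity quotient blocks:
  B0 = {u0}
  B1 = {u1}
  B2 = {u2}
  B3 = {u3, v3}
  B4 = {v0}
  B5 = {v1}
  B6 = {v2}
u0 ∈ B0, v0 ∈ B4 → different blocks

not bisimilar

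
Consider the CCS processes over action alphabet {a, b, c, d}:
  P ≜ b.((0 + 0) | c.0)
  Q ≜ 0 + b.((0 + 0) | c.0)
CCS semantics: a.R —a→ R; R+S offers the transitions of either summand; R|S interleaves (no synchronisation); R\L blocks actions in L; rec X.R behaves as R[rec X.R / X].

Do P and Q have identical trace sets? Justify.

Reachable graph of P (3 states):
  m0 = b.((0 + 0) | c.0) has moves ··b··> m1
  m1 = (0 + 0) | c.0 has moves ··c··> m2
  m2 = (0 + 0) | 0 has moves stopped
Reachable graph of Q (3 states):
  n0 = 0 + b.((0 + 0) | c.0) has moves ··b··> n1
  n1 = (0 + 0) | c.0 has moves ··c··> n2
  n2 = (0 + 0) | 0 has moves stopped
Partition-refinement fixed point:
  B0 = {m0, n0}
  B1 = {m1, n1}
  B2 = {m2, n2}
m0 ∈ B0, n0 ∈ B0 → same block
Bisimilar ⇒ trace-equivalent.

trace-equivalent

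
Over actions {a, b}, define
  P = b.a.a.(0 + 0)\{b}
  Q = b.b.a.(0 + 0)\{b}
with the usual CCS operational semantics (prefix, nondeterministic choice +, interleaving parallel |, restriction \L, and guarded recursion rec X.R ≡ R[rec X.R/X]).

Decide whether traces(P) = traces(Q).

trace-distinct — witness ⟨ba⟩

P's transition system — 4 states:
  m0 = b.a.a.(0 + 0)\{b} has moves ··b··> m1
  m1 = a.a.(0 + 0)\{b} has moves ··a··> m2
  m2 = a.(0 + 0)\{b} has moves ··a··> m3
  m3 = (0 + 0)\{b} has moves stopped
Q's transition system — 4 states:
  n0 = b.b.a.(0 + 0)\{b} has moves ··b··> n1
  n1 = b.a.(0 + 0)\{b} has moves ··b··> n2
  n2 = a.(0 + 0)\{b} has moves ··a··> n3
  n3 = (0 + 0)\{b} has moves stopped
Run σ = ⟨ba⟩ on P: start {m0}
  [1] b ⇒ {m1}
  [2] a ⇒ {m2}
  P completes σ.
Run σ = ⟨ba⟩ on Q: start {n0}
  [1] b ⇒ {n1}
  [2] a ⇒ ∅ (Q stuck)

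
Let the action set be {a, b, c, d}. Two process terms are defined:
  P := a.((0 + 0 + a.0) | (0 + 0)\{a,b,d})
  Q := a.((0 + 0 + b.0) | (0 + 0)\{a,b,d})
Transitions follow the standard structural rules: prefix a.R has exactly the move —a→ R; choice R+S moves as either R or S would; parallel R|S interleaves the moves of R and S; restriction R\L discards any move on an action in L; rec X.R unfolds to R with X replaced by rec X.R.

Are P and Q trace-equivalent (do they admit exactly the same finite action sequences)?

trace-distinct — witness ⟨aa⟩

LTS(P): 3 reachable states
  u0 = a.((0 + 0 + a.0) | (0 + 0)\{a,b,d}) → ··a··> u1
  u1 = (0 + 0 + a.0) | (0 + 0)\{a,b,d} → ··a··> u2
  u2 = 0 | (0 + 0)\{a,b,d} → deadlocked
LTS(Q): 3 reachable states
  v0 = a.((0 + 0 + b.0) | (0 + 0)\{a,b,d}) → ··a··> v1
  v1 = (0 + 0 + b.0) | (0 + 0)\{a,b,d} → ··b··> v2
  v2 = 0 | (0 + 0)\{a,b,d} → deadlocked
Executing aa from P (initial set {u0}):
  step 1 (a): {u1}
  step 2 (a): {u2}
  — P admits the full trace.
Executing aa from Q (initial set {v0}):
  step 1 (a): {v1}
  step 2 (a): no successor for Q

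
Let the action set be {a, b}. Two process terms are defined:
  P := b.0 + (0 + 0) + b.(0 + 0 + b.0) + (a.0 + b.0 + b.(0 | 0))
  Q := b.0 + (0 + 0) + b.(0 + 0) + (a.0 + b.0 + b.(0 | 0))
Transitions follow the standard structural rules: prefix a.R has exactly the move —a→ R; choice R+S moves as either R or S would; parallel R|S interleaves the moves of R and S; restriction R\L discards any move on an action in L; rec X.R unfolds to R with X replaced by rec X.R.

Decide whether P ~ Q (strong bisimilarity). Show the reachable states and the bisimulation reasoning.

NO

P's transition system — 4 states:
  s0 = b.0 + (0 + 0) + b.(0 + 0 + b.0) + (a.0 + b.0 + b.(0 | 0)) has moves —a→ s1, —b→ s1, —b→ s2, —b→ s3
  s1 = 0 has moves deadlocked
  s2 = 0 + 0 + b.0 has moves —b→ s1
  s3 = 0 | 0 has moves deadlocked
Q's transition system — 4 states:
  t0 = b.0 + (0 + 0) + b.(0 + 0) + (a.0 + b.0 + b.(0 | 0)) has moves —a→ t1, —b→ t1, —b→ t2, —b→ t3
  t1 = 0 has moves deadlocked
  t2 = 0 + 0 has moves deadlocked
  t3 = 0 | 0 has moves deadlocked
Partition-refinement fixed point:
  B0 = {s0}
  B1 = {s1, s3, t1, t2, t3}
  B2 = {s2}
  B3 = {t0}
s0 ∈ B0, t0 ∈ B3 → different blocks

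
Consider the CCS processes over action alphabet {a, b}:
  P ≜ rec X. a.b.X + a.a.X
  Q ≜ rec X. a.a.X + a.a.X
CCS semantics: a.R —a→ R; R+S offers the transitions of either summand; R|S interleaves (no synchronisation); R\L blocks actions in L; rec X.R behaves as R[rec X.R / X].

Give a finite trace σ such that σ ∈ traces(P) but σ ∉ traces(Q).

ab

Reachable graph of P (3 states):
  m0 = rec X. a.b.X + a.a.X has moves ··a··> m1, ··a··> m2
  m1 = a.(rec X. a.b.X + a.a.X) has moves ··a··> m0
  m2 = b.(rec X. a.b.X + a.a.X) has moves ··b··> m0
Reachable graph of Q (2 states):
  n0 = rec X. a.a.X + a.a.X has moves ··a··> n1
  n1 = a.(rec X. a.a.X + a.a.X) has moves ··a··> n0
Run σ = ⟨ab⟩ on P: start {m0}
  step 1 (a): {m1, m2}
  step 2 (b): {m0}
  — P admits the full trace.
Run σ = ⟨ab⟩ on Q: start {n0}
  step 1 (a): {n1}
  step 2 (b): ∅ (Q stuck)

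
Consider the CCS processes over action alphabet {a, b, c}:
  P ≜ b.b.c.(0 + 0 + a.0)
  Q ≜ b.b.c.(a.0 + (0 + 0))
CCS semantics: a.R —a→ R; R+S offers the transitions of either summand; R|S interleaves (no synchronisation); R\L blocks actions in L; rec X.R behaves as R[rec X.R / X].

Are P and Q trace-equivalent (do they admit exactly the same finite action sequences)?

traces(P) = traces(Q)

P's transition system — 5 states:
  p0 = b.b.c.(0 + 0 + a.0) | =b=> p1
  p1 = b.c.(0 + 0 + a.0) | =b=> p2
  p2 = c.(0 + 0 + a.0) | =c=> p3
  p3 = 0 + 0 + a.0 | =a=> p4
  p4 = 0 | stopped
Q's transition system — 5 states:
  q0 = b.b.c.(a.0 + (0 + 0)) | =b=> q1
  q1 = b.c.(a.0 + (0 + 0)) | =b=> q2
  q2 = c.(a.0 + (0 + 0)) | =c=> q3
  q3 = a.0 + (0 + 0) | =a=> q4
  q4 = 0 | stopped
Partition-refinement fixed point:
  B0 = {p0, q0}
  B1 = {p1, q1}
  B2 = {p2, q2}
  B3 = {p3, q3}
  B4 = {p4, q4}
p0 ∈ B0, q0 ∈ B0 → same block
Bisimilar ⇒ trace-equivalent.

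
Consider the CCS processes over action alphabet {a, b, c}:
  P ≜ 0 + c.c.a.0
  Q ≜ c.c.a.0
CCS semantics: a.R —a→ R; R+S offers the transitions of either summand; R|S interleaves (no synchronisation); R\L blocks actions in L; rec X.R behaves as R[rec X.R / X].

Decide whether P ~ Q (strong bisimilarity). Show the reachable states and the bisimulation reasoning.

P ~ Q

Reachable graph of P (4 states):
  p0 = 0 + c.c.a.0 | --c--▸ p1
  p1 = c.a.0 | --c--▸ p2
  p2 = a.0 | --a--▸ p3
  p3 = 0 | ∅
Reachable graph of Q (4 states):
  q0 = c.c.a.0 | --c--▸ q1
  q1 = c.a.0 | --c--▸ q2
  q2 = a.0 | --a--▸ q3
  q3 = 0 | ∅
Partition-refinement fixed point:
  B0 = {p0, q0}
  B1 = {p1, q1}
  B2 = {p2, q2}
  B3 = {p3, q3}
p0 ∈ B0, q0 ∈ B0 → same block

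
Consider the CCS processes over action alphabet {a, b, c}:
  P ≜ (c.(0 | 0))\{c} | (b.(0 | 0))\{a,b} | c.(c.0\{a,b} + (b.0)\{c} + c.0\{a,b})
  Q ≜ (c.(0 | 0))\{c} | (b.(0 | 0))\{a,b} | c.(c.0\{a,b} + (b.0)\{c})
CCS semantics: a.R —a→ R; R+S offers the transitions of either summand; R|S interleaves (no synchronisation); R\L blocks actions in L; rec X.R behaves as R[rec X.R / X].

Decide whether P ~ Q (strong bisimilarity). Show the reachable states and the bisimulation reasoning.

LTS(P): 4 reachable states
  u0 = (c.(0 | 0))\{c} | (b.(0 | 0))\{a,b} | c.(c.0\{a,b} + (b.0)\{c} + c.0\{a,b}) :: --c--▸ u1
  u1 = (c.(0 | 0))\{c} | (b.(0 | 0))\{a,b} | (c.0\{a,b} + (b.0)\{c} + c.0\{a,b}) :: --b--▸ u2, --c--▸ u3
  u2 = (c.(0 | 0))\{c} | (b.(0 | 0))\{a,b} | 0\{c} :: ·
  u3 = (c.(0 | 0))\{c} | (b.(0 | 0))\{a,b} | 0\{a,b} :: ·
LTS(Q): 4 reachable states
  v0 = (c.(0 | 0))\{c} | (b.(0 | 0))\{a,b} | c.(c.0\{a,b} + (b.0)\{c}) :: --c--▸ v1
  v1 = (c.(0 | 0))\{c} | (b.(0 | 0))\{a,b} | (c.0\{a,b} + (b.0)\{c}) :: --b--▸ v2, --c--▸ v3
  v2 = (c.(0 | 0))\{c} | (b.(0 | 0))\{a,b} | 0\{c} :: ·
  v3 = (c.(0 | 0))\{c} | (b.(0 | 0))\{a,b} | 0\{a,b} :: ·
Coarsest stable partition (strong bisimilarity classes):
  B0 = {u0, v0}
  B1 = {u1, v1}
  B2 = {u2, u3, v2, v3}
u0 ∈ B0, v0 ∈ B0 → same block

bisimilar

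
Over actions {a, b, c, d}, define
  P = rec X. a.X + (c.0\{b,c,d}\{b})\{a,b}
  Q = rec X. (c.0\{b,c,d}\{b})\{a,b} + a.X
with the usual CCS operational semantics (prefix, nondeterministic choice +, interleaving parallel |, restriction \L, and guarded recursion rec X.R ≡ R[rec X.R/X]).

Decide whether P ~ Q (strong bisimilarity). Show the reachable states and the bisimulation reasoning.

bisimilar

P's transition system — 2 states:
  m0 = rec X. a.X + (c.0\{b,c,d}\{b})\{a,b} | =a=> m0, =c=> m1
  m1 = 0\{b,c,d}\{b}\{a,b} | deadlocked
Q's transition system — 2 states:
  n0 = rec X. (c.0\{b,c,d}\{b})\{a,b} + a.X | =a=> n0, =c=> n1
  n1 = 0\{b,c,d}\{b}\{a,b} | deadlocked
Partition-refinement fixed point:
  B0 = {m0, n0}
  B1 = {m1, n1}
m0 ∈ B0, n0 ∈ B0 → same block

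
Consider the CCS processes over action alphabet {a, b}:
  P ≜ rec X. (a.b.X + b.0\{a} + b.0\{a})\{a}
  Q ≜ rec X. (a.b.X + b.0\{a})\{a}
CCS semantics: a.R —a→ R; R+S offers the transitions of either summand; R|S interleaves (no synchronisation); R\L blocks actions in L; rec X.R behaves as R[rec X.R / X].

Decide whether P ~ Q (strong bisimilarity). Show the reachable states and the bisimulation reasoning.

Reachable graph of P (2 states):
  m0 = rec X. (a.b.X + b.0\{a} + b.0\{a})\{a} | --b--▸ m1
  m1 = 0\{a}\{a} | deadlocked
Reachable graph of Q (2 states):
  n0 = rec X. (a.b.X + b.0\{a})\{a} | --b--▸ n1
  n1 = 0\{a}\{a} | deadlocked
Partition-refinement fixed point:
  B0 = {m0, n0}
  B1 = {m1, n1}
m0 ∈ B0, n0 ∈ B0 → same block

P ~ Q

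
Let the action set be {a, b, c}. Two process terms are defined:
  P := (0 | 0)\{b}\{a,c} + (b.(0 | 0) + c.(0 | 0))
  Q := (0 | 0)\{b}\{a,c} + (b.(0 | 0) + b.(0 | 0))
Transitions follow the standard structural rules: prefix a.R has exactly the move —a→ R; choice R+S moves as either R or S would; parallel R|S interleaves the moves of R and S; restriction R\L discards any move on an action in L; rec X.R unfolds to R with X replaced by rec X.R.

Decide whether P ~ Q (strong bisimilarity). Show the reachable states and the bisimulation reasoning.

P's transition system — 2 states:
  s0 = (0 | 0)\{b}\{a,c} + (b.(0 | 0) + c.(0 | 0)) | -b-> s1, -c-> s1
  s1 = 0 | 0 | (no moves)
Q's transition system — 2 states:
  t0 = (0 | 0)\{b}\{a,c} + (b.(0 | 0) + b.(0 | 0)) | -b-> t1
  t1 = 0 | 0 | (no moves)
Bisimilarity quotient blocks:
  B0 = {s0}
  B1 = {s1, t1}
  B2 = {t0}
s0 ∈ B0, t0 ∈ B2 → different blocks

not bisimilar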